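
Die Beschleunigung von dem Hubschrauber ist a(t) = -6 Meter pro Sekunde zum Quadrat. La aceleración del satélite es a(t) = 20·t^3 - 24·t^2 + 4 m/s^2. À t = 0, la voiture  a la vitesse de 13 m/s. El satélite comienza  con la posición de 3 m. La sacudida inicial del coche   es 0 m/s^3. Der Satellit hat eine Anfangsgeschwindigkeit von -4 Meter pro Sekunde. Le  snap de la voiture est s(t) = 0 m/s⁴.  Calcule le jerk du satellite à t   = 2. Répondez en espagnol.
Debemos derivar nuestra ecuación de la aceleración a(t) = 20·t^3 - 24·t^2 + 4 1 vez. Derivando la aceleración, obtenemos la sacudida: j(t) = 60·t^2 - 48·t. Tenemos la sacudida j(t) = 60·t^2 - 48·t. Sustituyendo t = 2: j(2) = 144.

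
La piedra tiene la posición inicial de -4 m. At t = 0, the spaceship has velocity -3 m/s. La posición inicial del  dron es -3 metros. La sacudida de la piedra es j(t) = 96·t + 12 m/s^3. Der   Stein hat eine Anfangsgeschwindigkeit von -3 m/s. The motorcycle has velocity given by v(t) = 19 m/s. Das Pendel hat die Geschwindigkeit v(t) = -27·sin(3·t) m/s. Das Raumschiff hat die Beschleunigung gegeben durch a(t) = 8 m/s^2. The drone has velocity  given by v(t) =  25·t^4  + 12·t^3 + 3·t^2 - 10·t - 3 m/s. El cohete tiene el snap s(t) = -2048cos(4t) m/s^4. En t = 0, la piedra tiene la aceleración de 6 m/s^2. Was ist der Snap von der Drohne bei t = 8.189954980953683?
Ausgehend von der Geschwindigkeit v(t) = 25·t^4 + 12·t^3 + 3·t^2 - 10·t - 3, nehmen wir 3 Ableitungen. Durch Ableiten von der Geschwindigkeit erhalten wir die Beschleunigung: a(t) = 100·t^3 + 36·t^2 + 6·t - 10. Mit d/dt von a(t) finden wir j(t) = 300·t^2 + 72·t + 6. Durch Ableiten von dem Ruck erhalten wir den Snap: s(t) = 600·t + 72. Aus der Gleichung für den Snap s(t) = 600·t + 72, setzen wir t = 8.189954980953683 ein und erhalten s = 4985.97298857221.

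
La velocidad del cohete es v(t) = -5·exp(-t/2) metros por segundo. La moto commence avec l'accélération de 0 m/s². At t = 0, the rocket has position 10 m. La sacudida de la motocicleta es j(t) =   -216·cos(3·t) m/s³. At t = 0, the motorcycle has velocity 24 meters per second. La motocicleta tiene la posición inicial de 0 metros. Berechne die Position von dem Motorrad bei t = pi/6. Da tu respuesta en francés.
Pour résoudre ceci, nous devons prendre 3 intégrales de notre équation du jerk j(t) = -216·cos(3·t). En intégrant le jerk et en utilisant la condition initiale a(0) = 0, nous obtenons a(t) = -72·sin(3·t). En intégrant l'accélération et en utilisant la condition initiale v(0) = 24, nous obtenons v(t) = 24·cos(3·t). En prenant ∫v(t)dt et en appliquant x(0) = 0, nous trouvons x(t) = 8·sin(3·t). Nous avons la position x(t) = 8·sin(3·t). En substituant t = pi/6: x(pi/6) = 8.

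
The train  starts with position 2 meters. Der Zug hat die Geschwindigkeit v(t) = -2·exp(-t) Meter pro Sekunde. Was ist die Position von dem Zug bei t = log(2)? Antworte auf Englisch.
To find the answer, we compute 1 antiderivative of v(t) = -2·exp(-t). Taking ∫v(t)dt and applying x(0) = 2, we find x(t) = 2·exp(-t). We have position x(t) = 2·exp(-t). Substituting t = log(2): x(log(2)) = 1.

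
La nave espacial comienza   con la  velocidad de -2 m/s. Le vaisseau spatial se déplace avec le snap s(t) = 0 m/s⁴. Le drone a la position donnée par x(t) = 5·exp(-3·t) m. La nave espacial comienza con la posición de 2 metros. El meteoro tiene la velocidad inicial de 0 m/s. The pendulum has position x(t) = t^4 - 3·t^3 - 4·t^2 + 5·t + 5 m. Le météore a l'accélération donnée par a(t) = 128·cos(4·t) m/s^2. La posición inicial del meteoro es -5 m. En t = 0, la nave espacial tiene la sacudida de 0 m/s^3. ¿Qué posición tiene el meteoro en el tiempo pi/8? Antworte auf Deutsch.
Um dies zu lösen, müssen wir 2 Stammfunktionen unserer Gleichung für die Beschleunigung a(t) = 128·cos(4·t) finden. Durch Integration von der Beschleunigung und Verwendung der Anfangsbedingung v(0) = 0, erhalten wir v(t) = 32·sin(4·t). Die Stammfunktion von der Geschwindigkeit ist die Position. Mit x(0) = -5 erhalten wir x(t) = 3 - 8·cos(4·t). Aus der Gleichung für die Position x(t) = 3 - 8·cos(4·t), setzen wir t = pi/8 ein und erhalten x = 3.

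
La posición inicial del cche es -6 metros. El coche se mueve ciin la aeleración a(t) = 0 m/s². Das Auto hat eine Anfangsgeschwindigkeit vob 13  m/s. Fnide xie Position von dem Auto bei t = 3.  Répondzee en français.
Pour résoudre ceci, nous devons prendre 2 primitives de notre équation de l'accélération a(t) = 0. La primitive de l'accélération est la vitesse. En utilisant v(0) = 13, nous obtenons v(t) = 13. L'intégrale de la vitesse, avec x(0) = -6, donne la position: x(t) = 13·t - 6. En utilisant x(t) = 13·t - 6 et en substituant t = 3, nous trouvons x = 33.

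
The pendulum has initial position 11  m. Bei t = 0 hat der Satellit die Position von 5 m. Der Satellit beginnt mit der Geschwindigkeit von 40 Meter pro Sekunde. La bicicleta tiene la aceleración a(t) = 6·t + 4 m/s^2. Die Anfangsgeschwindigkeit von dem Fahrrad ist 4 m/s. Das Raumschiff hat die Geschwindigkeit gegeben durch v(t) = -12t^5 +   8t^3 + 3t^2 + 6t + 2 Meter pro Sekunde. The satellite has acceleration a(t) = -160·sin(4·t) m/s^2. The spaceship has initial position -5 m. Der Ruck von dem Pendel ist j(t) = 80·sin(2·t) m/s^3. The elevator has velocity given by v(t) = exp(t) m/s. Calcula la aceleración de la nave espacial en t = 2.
Partiendo de la velocidad v(t) = -12·t^5 + 8·t^3 + 3·t^2 + 6·t + 2, tomamos 1 derivada. Tomando d/dt de v(t), encontramos a(t) = -60·t^4 + 24·t^2 + 6·t + 6. Tenemos la aceleración a(t) = -60·t^4 + 24·t^2 + 6·t + 6. Sustituyendo t = 2: a(2) = -846.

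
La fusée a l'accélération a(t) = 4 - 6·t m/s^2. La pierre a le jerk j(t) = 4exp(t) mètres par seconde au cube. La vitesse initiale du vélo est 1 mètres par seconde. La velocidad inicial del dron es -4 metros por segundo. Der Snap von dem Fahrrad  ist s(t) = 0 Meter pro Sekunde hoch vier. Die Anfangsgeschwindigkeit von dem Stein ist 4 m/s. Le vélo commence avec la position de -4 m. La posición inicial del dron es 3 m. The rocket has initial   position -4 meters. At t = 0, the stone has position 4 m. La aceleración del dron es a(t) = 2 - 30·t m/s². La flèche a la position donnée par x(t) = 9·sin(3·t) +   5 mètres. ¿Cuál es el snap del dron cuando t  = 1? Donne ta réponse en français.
Pour résoudre ceci, nous devons prendre 2 dérivées de notre équation de l'accélération a(t) = 2 - 30·t. La dérivée de l'accélération donne le jerk: j(t) = -30. La dérivée du jerk donne le snap: s(t) = 0. De l'équation du snap s(t) = 0, nous substituons t = 1 pour obtenir s = 0.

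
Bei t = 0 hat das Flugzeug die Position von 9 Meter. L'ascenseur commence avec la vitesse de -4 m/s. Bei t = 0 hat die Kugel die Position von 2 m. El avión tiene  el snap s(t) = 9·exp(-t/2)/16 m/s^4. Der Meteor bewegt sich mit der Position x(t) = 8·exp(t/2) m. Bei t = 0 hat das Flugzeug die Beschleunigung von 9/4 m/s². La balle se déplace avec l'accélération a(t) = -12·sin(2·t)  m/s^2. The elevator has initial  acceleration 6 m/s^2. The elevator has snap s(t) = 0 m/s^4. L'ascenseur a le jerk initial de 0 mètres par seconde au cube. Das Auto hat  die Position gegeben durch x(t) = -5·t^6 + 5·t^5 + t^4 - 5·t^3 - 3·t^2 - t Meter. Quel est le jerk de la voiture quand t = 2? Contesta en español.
Partiendo de la posición x(t) = -5·t^6 + 5·t^5 + t^4 - 5·t^3 - 3·t^2 - t, tomamos 3 derivadas. Derivando la posición, obtenemos la velocidad: v(t) = -30·t^5 + 25·t^4 + 4·t^3 - 15·t^2 - 6·t - 1. La derivada de la velocidad da la aceleración: a(t) = -150·t^4 + 100·t^3 + 12·t^2 - 30·t - 6. La derivada de la aceleración da la sacudida: j(t) = -600·t^3 + 300·t^2 + 24·t - 30. Tenemos la sacudida j(t) = -600·t^3 + 300·t^2 + 24·t - 30. Sustituyendo t = 2: j(2) = -3582.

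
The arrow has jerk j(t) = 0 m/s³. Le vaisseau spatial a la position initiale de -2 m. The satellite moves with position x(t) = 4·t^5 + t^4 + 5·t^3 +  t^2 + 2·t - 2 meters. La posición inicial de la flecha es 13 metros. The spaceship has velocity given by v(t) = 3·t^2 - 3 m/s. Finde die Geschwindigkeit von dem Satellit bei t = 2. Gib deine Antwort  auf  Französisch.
En partant de la position x(t) = 4·t^5 + t^4 + 5·t^3 + t^2 + 2·t - 2, nous prenons 1 dérivée. La dérivée de la position donne la vitesse: v(t) = 20·t^4 + 4·t^3 + 15·t^2 + 2·t + 2. Nous avons la vitesse v(t) = 20·t^4 + 4·t^3 + 15·t^2 + 2·t + 2. En substituant t = 2: v(2) = 418.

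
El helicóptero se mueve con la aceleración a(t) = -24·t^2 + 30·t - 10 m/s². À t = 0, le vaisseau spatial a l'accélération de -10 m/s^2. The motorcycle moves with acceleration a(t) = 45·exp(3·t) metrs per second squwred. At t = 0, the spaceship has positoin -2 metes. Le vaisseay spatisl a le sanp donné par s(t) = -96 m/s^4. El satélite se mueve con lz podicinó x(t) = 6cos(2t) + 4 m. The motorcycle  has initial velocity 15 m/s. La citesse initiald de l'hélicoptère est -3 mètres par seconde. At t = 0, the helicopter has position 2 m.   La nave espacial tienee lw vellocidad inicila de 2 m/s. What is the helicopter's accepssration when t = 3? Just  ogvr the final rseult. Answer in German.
Bei t = 3, a = -136.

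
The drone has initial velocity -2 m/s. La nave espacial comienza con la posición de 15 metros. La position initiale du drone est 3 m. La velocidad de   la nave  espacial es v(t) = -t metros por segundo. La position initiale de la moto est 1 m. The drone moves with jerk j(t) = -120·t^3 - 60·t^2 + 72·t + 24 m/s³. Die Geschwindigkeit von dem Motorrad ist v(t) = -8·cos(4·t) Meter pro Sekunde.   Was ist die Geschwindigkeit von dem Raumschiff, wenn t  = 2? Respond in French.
En utilisant v(t) = -t et en substituant t = 2, nous trouvons v = -2.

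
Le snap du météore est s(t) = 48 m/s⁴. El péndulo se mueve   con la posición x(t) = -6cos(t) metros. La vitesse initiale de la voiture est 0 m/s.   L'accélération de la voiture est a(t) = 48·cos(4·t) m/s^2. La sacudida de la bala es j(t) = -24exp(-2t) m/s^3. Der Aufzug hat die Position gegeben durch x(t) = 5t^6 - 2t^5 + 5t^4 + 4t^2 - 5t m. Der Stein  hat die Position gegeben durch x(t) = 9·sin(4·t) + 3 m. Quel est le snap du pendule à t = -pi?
Nous devons dériver notre équation de la position x(t) = -6·cos(t) 4 fois. La dérivée de la position donne la vitesse: v(t) = 6·sin(t). En dérivant la vitesse, nous obtenons l'accélération: a(t) = 6·cos(t). La dérivée de l'accélération donne le jerk: j(t) = -6·sin(t). La dérivée du jerk donne le snap: s(t) = -6·cos(t). De l'équation du snap s(t) = -6·cos(t), nous substituons t = -pi pour obtenir s = 6.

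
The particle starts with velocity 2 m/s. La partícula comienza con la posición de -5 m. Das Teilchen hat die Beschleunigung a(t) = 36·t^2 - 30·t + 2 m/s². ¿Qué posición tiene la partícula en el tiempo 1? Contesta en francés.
Nous devons intégrer notre équation de l'accélération a(t) = 36·t^2 - 30·t + 2 2 fois. L'intégrale de l'accélération est la vitesse. En utilisant v(0) = 2, nous obtenons v(t) = 12·t^3 - 15·t^2 + 2·t + 2. L'intégrale de la vitesse, avec x(0) = -5, donne la position: x(t) = 3·t^4 - 5·t^3 + t^2 + 2·t - 5. En utilisant x(t) = 3·t^4 - 5·t^3 + t^2 + 2·t - 5 et en substituant t = 1, nous trouvons x = -4.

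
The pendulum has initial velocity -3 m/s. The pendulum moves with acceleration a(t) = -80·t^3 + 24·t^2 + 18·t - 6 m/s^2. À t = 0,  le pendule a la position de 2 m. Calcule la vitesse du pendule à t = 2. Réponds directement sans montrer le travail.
La vitesse à t = 2 est v = -235.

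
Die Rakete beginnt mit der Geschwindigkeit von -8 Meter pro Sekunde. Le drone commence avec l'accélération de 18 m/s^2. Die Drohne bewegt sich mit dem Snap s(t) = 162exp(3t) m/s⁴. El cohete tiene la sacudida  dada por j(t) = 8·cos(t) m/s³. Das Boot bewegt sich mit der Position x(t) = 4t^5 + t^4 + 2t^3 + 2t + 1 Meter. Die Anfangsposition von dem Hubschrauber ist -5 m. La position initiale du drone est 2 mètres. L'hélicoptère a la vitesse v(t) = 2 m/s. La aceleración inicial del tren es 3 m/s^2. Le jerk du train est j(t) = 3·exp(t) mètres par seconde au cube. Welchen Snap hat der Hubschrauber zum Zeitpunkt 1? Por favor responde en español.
Para resolver esto, necesitamos tomar 3 derivadas de nuestra ecuación de la velocidad v(t) = 2. Tomando d/dt de v(t), encontramos a(t) = 0. Tomando d/dt de a(t), encontramos j(t) = 0. Derivando la sacudida, obtenemos el snap: s(t) = 0. Tenemos el snap s(t) = 0. Sustituyendo t = 1: s(1) = 0.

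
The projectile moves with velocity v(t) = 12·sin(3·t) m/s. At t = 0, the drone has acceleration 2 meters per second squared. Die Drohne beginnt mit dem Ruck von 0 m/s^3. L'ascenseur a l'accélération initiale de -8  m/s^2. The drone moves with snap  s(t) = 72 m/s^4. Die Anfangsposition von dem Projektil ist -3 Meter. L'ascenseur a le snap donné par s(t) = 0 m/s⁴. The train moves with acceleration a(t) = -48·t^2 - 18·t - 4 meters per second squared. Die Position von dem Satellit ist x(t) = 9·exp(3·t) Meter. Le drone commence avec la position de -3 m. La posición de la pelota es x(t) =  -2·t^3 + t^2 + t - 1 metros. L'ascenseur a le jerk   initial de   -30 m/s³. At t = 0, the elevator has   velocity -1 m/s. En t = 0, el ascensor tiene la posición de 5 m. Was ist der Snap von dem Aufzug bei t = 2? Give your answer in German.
Aus der Gleichung für den Snap s(t) = 0, setzen wir t = 2 ein und erhalten s = 0.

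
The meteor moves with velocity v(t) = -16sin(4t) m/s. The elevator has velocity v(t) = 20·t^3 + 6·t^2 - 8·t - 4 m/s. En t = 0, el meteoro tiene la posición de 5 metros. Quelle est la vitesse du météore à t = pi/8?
Nous avons la vitesse v(t) = -16·sin(4·t). En substituant t = pi/8: v(pi/8) = -16.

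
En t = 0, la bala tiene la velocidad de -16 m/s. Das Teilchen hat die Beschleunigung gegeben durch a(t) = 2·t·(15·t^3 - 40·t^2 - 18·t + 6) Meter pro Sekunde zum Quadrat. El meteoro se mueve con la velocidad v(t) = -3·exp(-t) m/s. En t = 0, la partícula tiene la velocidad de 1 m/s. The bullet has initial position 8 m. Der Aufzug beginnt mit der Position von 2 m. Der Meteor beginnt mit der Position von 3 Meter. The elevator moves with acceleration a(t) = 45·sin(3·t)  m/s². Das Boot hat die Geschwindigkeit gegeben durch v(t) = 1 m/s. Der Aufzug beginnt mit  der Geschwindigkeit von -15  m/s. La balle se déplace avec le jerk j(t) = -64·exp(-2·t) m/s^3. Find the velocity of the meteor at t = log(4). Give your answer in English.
From the given velocity equation v(t) = -3·exp(-t), we substitute t = log(4) to get v = -3/4.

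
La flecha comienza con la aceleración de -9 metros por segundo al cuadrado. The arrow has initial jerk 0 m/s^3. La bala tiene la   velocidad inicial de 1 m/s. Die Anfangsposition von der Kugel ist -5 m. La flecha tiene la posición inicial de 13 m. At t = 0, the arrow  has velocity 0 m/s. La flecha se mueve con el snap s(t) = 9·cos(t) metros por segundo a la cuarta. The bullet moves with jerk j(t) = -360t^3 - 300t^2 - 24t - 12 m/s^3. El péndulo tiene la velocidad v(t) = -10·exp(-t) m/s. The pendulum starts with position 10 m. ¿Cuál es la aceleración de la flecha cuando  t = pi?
Para resolver esto, necesitamos tomar 2 integrales de nuestra ecuación del snap s(t) = 9·cos(t). La integral del snap, con j(0) = 0, da la sacudida: j(t) = 9·sin(t). Integrando la sacudida y usando la condición inicial a(0) = -9, obtenemos a(t) = -9·cos(t). Usando a(t) = -9·cos(t) y sustituyendo t = pi, encontramos a = 9.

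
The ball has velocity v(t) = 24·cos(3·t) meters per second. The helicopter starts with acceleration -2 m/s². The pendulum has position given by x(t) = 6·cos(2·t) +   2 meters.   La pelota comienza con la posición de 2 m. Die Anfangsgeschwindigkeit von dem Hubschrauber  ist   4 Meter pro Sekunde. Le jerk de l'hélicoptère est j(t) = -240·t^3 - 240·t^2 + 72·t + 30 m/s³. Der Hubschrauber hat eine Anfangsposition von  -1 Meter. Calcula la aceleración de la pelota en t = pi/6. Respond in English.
We must differentiate our velocity equation v(t) = 24·cos(3·t) 1 time. Differentiating velocity, we get acceleration: a(t) = -72·sin(3·t). Using a(t) = -72·sin(3·t) and substituting t = pi/6, we find a = -72.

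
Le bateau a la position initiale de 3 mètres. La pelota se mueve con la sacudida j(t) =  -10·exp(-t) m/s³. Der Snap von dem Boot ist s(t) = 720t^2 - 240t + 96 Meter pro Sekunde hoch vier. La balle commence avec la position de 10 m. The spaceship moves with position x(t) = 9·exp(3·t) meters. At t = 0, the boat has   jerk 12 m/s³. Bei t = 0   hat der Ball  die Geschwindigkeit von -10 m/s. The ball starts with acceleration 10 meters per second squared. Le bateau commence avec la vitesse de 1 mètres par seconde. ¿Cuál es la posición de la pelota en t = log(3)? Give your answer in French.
En partant du jerk j(t) = -10·exp(-t), nous prenons 3 intégrales. La primitive du jerk, avec a(0) = 10, donne l'accélération: a(t) = 10·exp(-t). L'intégrale de l'accélération, avec v(0) = -10, donne la vitesse: v(t) = -10·exp(-t). En prenant ∫v(t)dt et en appliquant x(0) = 10, nous trouvons x(t) = 10·exp(-t). En utilisant x(t) = 10·exp(-t) et en substituant t = log(3), nous trouvons x = 10/3.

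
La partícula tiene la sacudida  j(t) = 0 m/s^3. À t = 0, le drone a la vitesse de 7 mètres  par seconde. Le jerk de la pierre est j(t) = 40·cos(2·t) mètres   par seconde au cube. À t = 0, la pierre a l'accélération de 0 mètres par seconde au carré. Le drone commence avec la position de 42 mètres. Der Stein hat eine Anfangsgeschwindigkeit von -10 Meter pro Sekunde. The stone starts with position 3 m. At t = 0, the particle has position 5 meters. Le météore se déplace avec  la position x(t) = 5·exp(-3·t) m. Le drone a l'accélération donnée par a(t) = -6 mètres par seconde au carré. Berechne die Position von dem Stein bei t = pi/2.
Ausgehend von dem Ruck j(t) = 40·cos(2·t), nehmen wir 3 Stammfunktionen. Durch Integration von dem Ruck und Verwendung der Anfangsbedingung a(0) = 0, erhalten wir a(t) = 20·sin(2·t). Das Integral von der Beschleunigung, mit v(0) = -10, ergibt die Geschwindigkeit: v(t) = -10·cos(2·t). Das Integral von der Geschwindigkeit, mit x(0) = 3, ergibt die Position: x(t) = 3 - 5·sin(2·t). Aus der Gleichung für die Position x(t) = 3 - 5·sin(2·t), setzen wir t = pi/2 ein und erhalten x = 3.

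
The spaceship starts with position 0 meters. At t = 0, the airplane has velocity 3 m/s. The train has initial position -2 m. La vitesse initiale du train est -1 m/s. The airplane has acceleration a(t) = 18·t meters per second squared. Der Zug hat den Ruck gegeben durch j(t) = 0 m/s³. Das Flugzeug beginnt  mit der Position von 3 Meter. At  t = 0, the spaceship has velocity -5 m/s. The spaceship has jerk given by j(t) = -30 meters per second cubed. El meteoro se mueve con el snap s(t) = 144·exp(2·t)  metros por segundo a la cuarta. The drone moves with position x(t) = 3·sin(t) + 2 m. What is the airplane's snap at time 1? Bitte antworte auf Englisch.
Starting from acceleration a(t) = 18·t, we take 2 derivatives. Differentiating acceleration, we get jerk: j(t) = 18. Differentiating jerk, we get snap: s(t) = 0. We have snap s(t) = 0. Substituting t = 1: s(1) = 0.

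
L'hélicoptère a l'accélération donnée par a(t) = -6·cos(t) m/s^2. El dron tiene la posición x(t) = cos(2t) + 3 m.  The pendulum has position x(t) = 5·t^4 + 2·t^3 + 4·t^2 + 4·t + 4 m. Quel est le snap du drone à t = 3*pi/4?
Nous devons dériver notre équation de la position x(t) = cos(2·t) + 3 4 fois. En prenant d/dt de x(t), nous trouvons v(t) = -2·sin(2·t). En dérivant la vitesse, nous obtenons l'accélération: a(t) = -4·cos(2·t). En prenant d/dt de a(t), nous trouvons j(t) = 8·sin(2·t). En prenant d/dt de j(t), nous trouvons s(t) = 16·cos(2·t). De l'équation du snap s(t) = 16·cos(2·t), nous substituons t = 3*pi/4 pour obtenir s = 0.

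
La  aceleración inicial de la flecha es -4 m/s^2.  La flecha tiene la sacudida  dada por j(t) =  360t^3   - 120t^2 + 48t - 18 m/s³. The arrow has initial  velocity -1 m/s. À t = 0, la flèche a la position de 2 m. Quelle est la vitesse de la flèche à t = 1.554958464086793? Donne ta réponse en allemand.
Wir müssen unsere Gleichung für den Ruck j(t) = 360·t^3 - 120·t^2 + 48·t - 18 2-mal integrieren. Das Integral von dem Ruck, mit a(0) = -4, ergibt die Beschleunigung: a(t) = 90·t^4 - 40·t^3 + 24·t^2 - 18·t - 4. Das Integral von der Beschleunigung, mit v(0) = -1, ergibt die Geschwindigkeit: v(t) = 18·t^5 - 10·t^4 + 8·t^3 - 9·t^2 - 4·t - 1. Mit v(t) = 18·t^5 - 10·t^4 + 8·t^3 - 9·t^2 - 4·t - 1 und Einsetzen von t = 1.554958464086793, finden wir v = 106.266055210759.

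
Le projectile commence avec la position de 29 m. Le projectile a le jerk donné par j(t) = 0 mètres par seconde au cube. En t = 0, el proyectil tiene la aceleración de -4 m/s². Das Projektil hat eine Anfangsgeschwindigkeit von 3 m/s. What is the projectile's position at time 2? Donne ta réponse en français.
Nous devons trouver l'intégrale de notre équation du jerk j(t) = 0 3 fois. En prenant ∫j(t)dt et en appliquant a(0) = -4, nous trouvons a(t) = -4. L'intégrale de l'accélération est la vitesse. En utilisant v(0) = 3, nous obtenons v(t) = 3 - 4·t. La primitive de la vitesse, avec x(0) = 29, donne la position: x(t) = -2·t^2 + 3·t + 29. De l'équation de la position x(t) = -2·t^2 + 3·t + 29, nous substituons t = 2 pour obtenir x = 27.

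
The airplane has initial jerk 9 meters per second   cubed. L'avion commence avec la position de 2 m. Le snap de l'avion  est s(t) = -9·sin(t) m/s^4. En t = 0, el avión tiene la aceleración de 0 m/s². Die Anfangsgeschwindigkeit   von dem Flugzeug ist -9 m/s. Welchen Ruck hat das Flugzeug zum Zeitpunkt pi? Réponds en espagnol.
Necesitamos integrar nuestra ecuación del snap s(t) = -9·sin(t) 1 vez. La antiderivada del snap es la sacudida. Usando j(0) = 9, obtenemos j(t) = 9·cos(t). De la ecuación de la sacudida j(t) = 9·cos(t), sustituimos t = pi para obtener j = -9.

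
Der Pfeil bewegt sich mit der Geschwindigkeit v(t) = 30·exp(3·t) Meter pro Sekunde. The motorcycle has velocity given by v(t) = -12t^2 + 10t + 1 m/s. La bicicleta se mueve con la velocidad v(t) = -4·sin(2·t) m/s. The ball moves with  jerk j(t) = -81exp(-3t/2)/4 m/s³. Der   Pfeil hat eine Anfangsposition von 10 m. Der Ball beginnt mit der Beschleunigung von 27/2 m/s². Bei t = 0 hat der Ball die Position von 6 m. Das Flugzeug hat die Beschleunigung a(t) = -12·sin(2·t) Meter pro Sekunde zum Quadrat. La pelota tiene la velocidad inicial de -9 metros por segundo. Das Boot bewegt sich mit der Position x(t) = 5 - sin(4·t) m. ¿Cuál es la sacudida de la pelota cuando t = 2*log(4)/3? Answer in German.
Aus der Gleichung für den Ruck j(t) = -81·exp(-3·t/2)/4, setzen wir t = 2*log(4)/3 ein und erhalten j = -81/16.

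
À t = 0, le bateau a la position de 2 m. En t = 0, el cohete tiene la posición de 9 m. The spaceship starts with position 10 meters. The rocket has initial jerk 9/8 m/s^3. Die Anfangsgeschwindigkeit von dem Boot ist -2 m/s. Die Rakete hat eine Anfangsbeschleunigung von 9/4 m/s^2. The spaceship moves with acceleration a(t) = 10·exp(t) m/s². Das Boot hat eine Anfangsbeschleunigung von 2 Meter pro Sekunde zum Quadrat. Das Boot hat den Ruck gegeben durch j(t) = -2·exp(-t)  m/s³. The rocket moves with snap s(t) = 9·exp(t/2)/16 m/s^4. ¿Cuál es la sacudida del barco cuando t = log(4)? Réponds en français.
En utilisant j(t) = -2·exp(-t) et en substituant t = log(4), nous trouvons j = -1/2.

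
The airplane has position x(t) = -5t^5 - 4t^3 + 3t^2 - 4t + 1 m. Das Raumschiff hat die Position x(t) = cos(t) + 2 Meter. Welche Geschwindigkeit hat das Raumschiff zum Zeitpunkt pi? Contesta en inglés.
Starting from position x(t) = cos(t) + 2, we take 1 derivative. The derivative of position gives velocity: v(t) = -sin(t). Using v(t) = -sin(t) and substituting t = pi, we find v = 0.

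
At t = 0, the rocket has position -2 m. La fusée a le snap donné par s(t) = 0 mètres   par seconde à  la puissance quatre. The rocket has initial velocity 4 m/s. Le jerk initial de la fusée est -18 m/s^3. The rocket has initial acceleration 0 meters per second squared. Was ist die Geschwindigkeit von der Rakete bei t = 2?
Um dies zu lösen, müssen wir 3 Stammfunktionen unserer Gleichung für den Snap s(t) = 0 finden. Durch Integration von dem Snap und Verwendung der Anfangsbedingung j(0) = -18, erhalten wir j(t) = -18. Mit ∫j(t)dt und Anwendung von a(0) = 0, finden wir a(t) = -18·t. Mit ∫a(t)dt und Anwendung von v(0) = 4, finden wir v(t) = 4 - 9·t^2. Wir haben die Geschwindigkeit v(t) = 4 - 9·t^2. Durch Einsetzen von t = 2: v(2) = -32.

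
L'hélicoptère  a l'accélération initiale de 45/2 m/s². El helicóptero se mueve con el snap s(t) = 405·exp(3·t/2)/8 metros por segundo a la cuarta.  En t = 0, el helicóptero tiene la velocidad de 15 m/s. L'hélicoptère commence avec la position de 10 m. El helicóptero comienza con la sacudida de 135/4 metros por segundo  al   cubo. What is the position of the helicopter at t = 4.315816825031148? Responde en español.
Para resolver esto, necesitamos tomar 4 integrales de nuestra ecuación del snap s(t) = 405·exp(3·t/2)/8. La integral del snap es la sacudida. Usando j(0) = 135/4, obtenemos j(t) = 135·exp(3·t/2)/4. Integrando la sacudida y usando la condición inicial a(0) = 45/2, obtenemos a(t) = 45·exp(3·t/2)/2. Integrando la aceleración y usando la condición inicial v(0) = 15, obtenemos v(t) = 15·exp(3·t/2). La antiderivada de la velocidad es la posición. Usando x(0) = 10, obtenemos x(t) = 10·exp(3·t/2). De la ecuación de la posición x(t) = 10·exp(3·t/2), sustituimos t = 4.315816825031148 para obtener x = 6478.92791563536.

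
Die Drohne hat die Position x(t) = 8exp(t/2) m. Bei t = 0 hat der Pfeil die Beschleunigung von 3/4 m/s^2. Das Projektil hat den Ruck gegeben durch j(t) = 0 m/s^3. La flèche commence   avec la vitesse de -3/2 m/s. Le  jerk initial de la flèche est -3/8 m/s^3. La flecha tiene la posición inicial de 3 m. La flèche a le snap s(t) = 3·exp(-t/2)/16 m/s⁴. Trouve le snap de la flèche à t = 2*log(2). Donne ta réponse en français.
De l'équation du snap s(t) = 3·exp(-t/2)/16, nous substituons t = 2*log(2) pour obtenir s = 3/32.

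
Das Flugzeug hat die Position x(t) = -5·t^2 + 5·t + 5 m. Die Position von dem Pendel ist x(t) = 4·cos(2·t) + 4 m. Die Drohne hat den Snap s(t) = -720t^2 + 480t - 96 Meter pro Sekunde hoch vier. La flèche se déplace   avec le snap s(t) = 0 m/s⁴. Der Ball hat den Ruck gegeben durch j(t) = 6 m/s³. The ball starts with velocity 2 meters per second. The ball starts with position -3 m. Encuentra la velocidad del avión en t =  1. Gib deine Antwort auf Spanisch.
Para resolver esto, necesitamos tomar 1 derivada de nuestra ecuación de la posición x(t) = -5·t^2 + 5·t + 5. Derivando la posición, obtenemos la velocidad: v(t) = 5 - 10·t. De la ecuación de la velocidad v(t) = 5 - 10·t, sustituimos t = 1 para obtener v = -5.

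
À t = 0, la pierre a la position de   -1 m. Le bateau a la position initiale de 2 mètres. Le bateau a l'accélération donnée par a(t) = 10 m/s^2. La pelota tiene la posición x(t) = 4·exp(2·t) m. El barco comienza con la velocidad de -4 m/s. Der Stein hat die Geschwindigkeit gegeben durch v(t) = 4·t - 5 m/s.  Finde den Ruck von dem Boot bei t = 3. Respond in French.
Pour résoudre ceci, nous devons prendre 1 dérivée de notre équation de l'accélération a(t) = 10. En prenant d/dt de a(t), nous trouvons j(t) = 0. Nous avons le jerk j(t) = 0. En substituant t = 3: j(3) = 0.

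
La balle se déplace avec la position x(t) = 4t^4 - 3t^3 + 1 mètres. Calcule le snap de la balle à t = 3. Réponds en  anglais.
Starting from position x(t) = 4·t^4 - 3·t^3 + 1, we take 4 derivatives. Differentiating position, we get velocity: v(t) = 16·t^3 - 9·t^2. Differentiating velocity, we get acceleration: a(t) = 48·t^2 - 18·t. Differentiating acceleration, we get jerk: j(t) = 96·t - 18. Taking d/dt of j(t), we find s(t) = 96. From the given snap equation s(t) = 96, we substitute t = 3 to get s = 96.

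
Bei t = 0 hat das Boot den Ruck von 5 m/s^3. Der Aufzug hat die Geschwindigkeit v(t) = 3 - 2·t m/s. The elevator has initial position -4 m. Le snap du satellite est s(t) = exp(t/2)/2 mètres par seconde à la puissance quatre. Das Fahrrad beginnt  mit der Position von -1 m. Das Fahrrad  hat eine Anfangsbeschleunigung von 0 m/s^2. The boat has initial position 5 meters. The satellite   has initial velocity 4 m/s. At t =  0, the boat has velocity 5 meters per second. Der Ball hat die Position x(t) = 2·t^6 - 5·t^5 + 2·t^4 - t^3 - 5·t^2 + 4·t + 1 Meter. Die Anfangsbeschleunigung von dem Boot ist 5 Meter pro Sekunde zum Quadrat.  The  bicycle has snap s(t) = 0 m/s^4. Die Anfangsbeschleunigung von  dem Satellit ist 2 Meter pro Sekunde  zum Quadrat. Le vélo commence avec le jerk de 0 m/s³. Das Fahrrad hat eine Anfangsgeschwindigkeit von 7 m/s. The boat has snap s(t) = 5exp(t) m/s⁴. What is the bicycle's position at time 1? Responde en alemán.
Wir müssen unsere Gleichung für den Snap s(t) = 0 4-mal integrieren. Durch Integration von dem Snap und Verwendung der Anfangsbedingung j(0) = 0, erhalten wir j(t) = 0. Mit ∫j(t)dt und Anwendung von a(0) = 0, finden wir a(t) = 0. Mit ∫a(t)dt und Anwendung von v(0) = 7, finden wir v(t) = 7. Das Integral von der Geschwindigkeit, mit x(0) = -1, ergibt die Position: x(t) = 7·t - 1. Aus der Gleichung für die Position x(t) = 7·t - 1, setzen wir t = 1 ein und erhalten x = 6.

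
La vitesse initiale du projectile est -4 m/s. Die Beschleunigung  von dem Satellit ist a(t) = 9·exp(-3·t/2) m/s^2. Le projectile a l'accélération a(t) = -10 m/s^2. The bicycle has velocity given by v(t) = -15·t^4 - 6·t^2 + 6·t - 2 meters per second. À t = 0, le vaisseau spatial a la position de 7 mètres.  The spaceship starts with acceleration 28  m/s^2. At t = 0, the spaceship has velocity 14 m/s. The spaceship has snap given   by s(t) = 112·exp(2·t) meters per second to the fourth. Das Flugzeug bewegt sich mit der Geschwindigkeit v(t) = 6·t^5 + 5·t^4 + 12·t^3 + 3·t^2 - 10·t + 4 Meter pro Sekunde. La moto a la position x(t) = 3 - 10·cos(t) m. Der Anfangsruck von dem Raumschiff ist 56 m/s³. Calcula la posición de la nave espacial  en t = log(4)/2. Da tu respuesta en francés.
En partant du snap s(t) = 112·exp(2·t), nous prenons 4 intégrales. L'intégrale du snap, avec j(0) = 56, donne le jerk: j(t) = 56·exp(2·t). L'intégrale du jerk, avec a(0) = 28, donne l'accélération: a(t) = 28·exp(2·t). En prenant ∫a(t)dt et en appliquant v(0) = 14, nous trouvons v(t) = 14·exp(2·t). La primitive de la vitesse, avec x(0) = 7, donne la position: x(t) = 7·exp(2·t). De l'équation de la position x(t) = 7·exp(2·t), nous substituons t = log(4)/2 pour obtenir x = 28.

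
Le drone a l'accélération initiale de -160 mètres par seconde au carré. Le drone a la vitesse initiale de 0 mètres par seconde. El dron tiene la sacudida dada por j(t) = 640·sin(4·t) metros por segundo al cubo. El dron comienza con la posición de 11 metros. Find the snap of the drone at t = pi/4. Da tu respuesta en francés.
Pour résoudre ceci, nous devons prendre 1 dérivée de notre équation du jerk j(t) = 640·sin(4·t). La dérivée du jerk donne le snap: s(t) = 2560·cos(4·t). En utilisant s(t) = 2560·cos(4·t) et en substituant t = pi/4, nous trouvons s = -2560.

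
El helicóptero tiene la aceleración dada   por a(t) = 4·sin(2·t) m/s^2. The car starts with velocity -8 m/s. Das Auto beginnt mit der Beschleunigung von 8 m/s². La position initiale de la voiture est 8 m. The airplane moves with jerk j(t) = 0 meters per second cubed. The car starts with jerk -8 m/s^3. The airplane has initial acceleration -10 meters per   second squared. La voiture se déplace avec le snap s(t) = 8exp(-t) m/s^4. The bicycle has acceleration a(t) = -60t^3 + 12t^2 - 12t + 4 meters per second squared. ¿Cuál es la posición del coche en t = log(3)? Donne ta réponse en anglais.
We must find the antiderivative of our snap equation s(t) = 8·exp(-t) 4 times. Integrating snap and using the initial condition j(0) = -8, we get j(t) = -8·exp(-t). The integral of jerk is acceleration. Using a(0) = 8, we get a(t) = 8·exp(-t). Finding the integral of a(t) and using v(0) = -8: v(t) = -8·exp(-t). The antiderivative of velocity is position. Using x(0) = 8, we get x(t) = 8·exp(-t). From the given position equation x(t) = 8·exp(-t), we substitute t = log(3) to get x = 8/3.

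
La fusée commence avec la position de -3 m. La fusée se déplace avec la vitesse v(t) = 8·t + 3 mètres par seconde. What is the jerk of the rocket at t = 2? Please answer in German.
Wir müssen unsere Gleichung für die Geschwindigkeit v(t) = 8·t + 3 2-mal ableiten. Durch Ableiten von der Geschwindigkeit erhalten wir die Beschleunigung: a(t) = 8. Durch Ableiten von der Beschleunigung erhalten wir den Ruck: j(t) = 0. Wir haben den Ruck j(t) = 0. Durch Einsetzen von t = 2: j(2) = 0.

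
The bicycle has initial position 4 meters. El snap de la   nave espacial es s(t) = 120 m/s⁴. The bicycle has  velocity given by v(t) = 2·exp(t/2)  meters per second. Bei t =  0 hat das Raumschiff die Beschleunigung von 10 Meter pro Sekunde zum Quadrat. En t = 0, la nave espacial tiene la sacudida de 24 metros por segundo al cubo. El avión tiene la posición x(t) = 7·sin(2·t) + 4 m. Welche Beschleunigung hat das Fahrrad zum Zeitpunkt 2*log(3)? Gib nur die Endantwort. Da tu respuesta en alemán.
Die Antwort ist 3.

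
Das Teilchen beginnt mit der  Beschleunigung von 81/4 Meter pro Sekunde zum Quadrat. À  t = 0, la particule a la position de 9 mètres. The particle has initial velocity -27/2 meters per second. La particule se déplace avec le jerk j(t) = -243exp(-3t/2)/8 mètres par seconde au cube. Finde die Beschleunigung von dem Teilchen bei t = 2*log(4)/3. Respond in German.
Wir müssen die Stammfunktion unserer Gleichung für den Ruck j(t) = -243·exp(-3·t/2)/8 1-mal finden. Mit ∫j(t)dt und Anwendung von a(0) = 81/4, finden wir a(t) = 81·exp(-3·t/2)/4. Aus der Gleichung für die Beschleunigung a(t) = 81·exp(-3·t/2)/4, setzen wir t = 2*log(4)/3 ein und erhalten a = 81/16.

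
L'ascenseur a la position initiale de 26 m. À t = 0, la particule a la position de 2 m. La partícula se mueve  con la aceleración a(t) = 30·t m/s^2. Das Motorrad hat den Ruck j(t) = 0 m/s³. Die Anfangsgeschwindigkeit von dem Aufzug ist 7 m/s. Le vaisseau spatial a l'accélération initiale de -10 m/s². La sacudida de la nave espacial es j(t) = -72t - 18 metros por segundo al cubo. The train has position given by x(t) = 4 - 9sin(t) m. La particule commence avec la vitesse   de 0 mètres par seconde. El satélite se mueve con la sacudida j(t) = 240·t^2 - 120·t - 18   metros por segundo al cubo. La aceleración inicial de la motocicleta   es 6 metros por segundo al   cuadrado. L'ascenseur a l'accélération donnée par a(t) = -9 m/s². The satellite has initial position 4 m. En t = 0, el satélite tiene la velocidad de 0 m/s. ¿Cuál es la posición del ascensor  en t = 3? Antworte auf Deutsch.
Wir müssen das Integral unserer Gleichung für die Beschleunigung a(t) = -9 2-mal finden. Mit ∫a(t)dt und Anwendung von v(0) = 7, finden wir v(t) = 7 - 9·t. Durch Integration von der Geschwindigkeit und Verwendung der Anfangsbedingung x(0) = 26, erhalten wir x(t) = -9·t^2/2 + 7·t + 26. Wir haben die Position x(t) = -9·t^2/2 + 7·t + 26. Durch Einsetzen von t = 3: x(3) = 13/2.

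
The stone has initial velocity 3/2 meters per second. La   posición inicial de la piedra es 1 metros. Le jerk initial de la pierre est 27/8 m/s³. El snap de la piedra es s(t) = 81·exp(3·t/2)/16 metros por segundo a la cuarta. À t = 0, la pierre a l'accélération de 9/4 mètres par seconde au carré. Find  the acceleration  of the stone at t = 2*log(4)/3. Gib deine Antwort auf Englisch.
To solve this, we need to take 2 antiderivatives of our snap equation s(t) = 81·exp(3·t/2)/16. Taking ∫s(t)dt and applying j(0) = 27/8, we find j(t) = 27·exp(3·t/2)/8. Integrating jerk and using the initial condition a(0) = 9/4, we get a(t) = 9·exp(3·t/2)/4. Using a(t) = 9·exp(3·t/2)/4 and substituting t = 2*log(4)/3, we find a = 9.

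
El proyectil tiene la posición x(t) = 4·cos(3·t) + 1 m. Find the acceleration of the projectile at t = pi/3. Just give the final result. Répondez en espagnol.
La aceleración en t = pi/3 es a = 36.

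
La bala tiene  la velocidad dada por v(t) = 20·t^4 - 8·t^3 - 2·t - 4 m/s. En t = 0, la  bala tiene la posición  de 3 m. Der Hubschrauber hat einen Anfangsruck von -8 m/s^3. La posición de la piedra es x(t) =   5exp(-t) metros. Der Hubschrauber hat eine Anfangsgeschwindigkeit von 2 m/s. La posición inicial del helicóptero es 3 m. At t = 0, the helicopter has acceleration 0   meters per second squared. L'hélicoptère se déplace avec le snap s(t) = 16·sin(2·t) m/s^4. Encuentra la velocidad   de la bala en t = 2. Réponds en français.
En utilisant v(t) = 20·t^4 - 8·t^3 - 2·t - 4 et en substituant t = 2, nous trouvons v = 248.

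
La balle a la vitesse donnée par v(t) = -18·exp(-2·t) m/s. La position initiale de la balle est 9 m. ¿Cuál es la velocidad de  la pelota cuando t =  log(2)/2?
Usando v(t) = -18·exp(-2·t) y sustituyendo t = log(2)/2, encontramos v = -9.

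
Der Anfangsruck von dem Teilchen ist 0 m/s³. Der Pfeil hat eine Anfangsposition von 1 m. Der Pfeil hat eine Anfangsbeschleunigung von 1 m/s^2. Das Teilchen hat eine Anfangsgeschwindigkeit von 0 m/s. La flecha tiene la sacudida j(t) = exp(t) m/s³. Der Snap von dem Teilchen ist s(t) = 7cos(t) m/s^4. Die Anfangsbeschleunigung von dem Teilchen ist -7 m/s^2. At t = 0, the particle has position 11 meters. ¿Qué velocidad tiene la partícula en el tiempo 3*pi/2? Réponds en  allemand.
Wir müssen unsere Gleichung für den Snap s(t) = 7·cos(t) 3-mal integrieren. Durch Integration von dem Snap und Verwendung der Anfangsbedingung j(0) = 0, erhalten wir j(t) = 7·sin(t). Die Stammfunktion von dem Ruck ist die Beschleunigung. Mit a(0) = -7 erhalten wir a(t) = -7·cos(t). Durch Integration von der Beschleunigung und Verwendung der Anfangsbedingung v(0) = 0, erhalten wir v(t) = -7·sin(t). Aus der Gleichung für die Geschwindigkeit v(t) = -7·sin(t), setzen wir t = 3*pi/2 ein und erhalten v = 7.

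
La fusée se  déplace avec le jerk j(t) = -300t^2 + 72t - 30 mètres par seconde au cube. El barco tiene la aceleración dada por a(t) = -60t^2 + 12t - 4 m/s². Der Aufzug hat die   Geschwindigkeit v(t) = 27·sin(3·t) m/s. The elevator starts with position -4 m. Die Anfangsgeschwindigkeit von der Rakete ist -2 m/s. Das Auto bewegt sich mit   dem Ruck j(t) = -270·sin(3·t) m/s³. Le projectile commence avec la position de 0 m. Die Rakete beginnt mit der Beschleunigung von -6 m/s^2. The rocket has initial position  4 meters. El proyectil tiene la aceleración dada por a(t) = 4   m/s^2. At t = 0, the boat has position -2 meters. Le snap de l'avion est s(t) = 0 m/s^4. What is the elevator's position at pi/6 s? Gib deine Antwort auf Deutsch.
Ausgehend von der Geschwindigkeit v(t) = 27·sin(3·t), nehmen wir 1 Stammfunktion. Mit ∫v(t)dt und Anwendung von x(0) = -4, finden wir x(t) = 5 - 9·cos(3·t). Wir haben die Position x(t) = 5 - 9·cos(3·t). Durch Einsetzen von t = pi/6: x(pi/6) = 5.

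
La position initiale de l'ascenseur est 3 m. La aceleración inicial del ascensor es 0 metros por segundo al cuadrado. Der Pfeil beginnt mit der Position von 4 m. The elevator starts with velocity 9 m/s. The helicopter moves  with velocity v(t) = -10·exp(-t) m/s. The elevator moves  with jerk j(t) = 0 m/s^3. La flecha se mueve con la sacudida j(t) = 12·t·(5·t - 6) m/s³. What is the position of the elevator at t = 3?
We need to integrate our jerk equation j(t) = 0 3 times. The antiderivative of jerk, with a(0) = 0, gives acceleration: a(t) = 0. Taking ∫a(t)dt and applying v(0) = 9, we find v(t) = 9. Integrating velocity and using the initial condition x(0) = 3, we get x(t) = 9·t + 3. From the given position equation x(t) = 9·t + 3, we substitute t = 3 to get x = 30.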